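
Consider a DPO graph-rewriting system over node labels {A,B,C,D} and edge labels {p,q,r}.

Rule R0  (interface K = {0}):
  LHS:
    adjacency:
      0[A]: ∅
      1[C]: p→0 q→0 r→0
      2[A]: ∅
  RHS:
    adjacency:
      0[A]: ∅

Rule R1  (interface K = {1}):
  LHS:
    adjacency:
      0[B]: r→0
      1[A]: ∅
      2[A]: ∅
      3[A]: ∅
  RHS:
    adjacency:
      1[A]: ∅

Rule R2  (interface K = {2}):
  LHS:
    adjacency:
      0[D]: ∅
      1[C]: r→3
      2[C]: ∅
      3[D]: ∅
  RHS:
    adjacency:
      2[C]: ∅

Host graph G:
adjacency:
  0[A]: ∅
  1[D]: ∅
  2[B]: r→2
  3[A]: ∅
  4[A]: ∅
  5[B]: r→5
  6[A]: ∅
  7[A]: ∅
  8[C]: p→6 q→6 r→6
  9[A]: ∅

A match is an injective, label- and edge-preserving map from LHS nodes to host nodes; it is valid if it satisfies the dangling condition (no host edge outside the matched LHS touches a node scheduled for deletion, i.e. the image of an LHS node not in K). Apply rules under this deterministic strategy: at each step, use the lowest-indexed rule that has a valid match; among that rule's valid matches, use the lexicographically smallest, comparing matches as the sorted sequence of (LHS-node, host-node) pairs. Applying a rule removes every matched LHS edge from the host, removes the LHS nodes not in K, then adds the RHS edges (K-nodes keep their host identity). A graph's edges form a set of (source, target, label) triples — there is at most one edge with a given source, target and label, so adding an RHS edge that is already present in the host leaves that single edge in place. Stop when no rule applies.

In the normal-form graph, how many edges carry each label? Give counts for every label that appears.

Answer: (no edges)

Steps:
initial: |V|=10 |E|=5  E = 2-r->2 5-r->5 8-p->6 8-q->6 8-r->6
step 1: apply R0 at {0↦6, 1↦8, 2↦0}  → |V|=8 |E|=2  E = 2-r->2 5-r->5
step 2: apply R1 at {0↦2, 1↦3, 2↦4, 3↦6}  → |V|=5 |E|=1  E = 5-r->5
step 3: apply R1 at {0↦5, 1↦3, 2↦7, 3↦9}  → |V|=2 |E|=0  E = ∅
halt: no rule applies after step 3
NF edges: []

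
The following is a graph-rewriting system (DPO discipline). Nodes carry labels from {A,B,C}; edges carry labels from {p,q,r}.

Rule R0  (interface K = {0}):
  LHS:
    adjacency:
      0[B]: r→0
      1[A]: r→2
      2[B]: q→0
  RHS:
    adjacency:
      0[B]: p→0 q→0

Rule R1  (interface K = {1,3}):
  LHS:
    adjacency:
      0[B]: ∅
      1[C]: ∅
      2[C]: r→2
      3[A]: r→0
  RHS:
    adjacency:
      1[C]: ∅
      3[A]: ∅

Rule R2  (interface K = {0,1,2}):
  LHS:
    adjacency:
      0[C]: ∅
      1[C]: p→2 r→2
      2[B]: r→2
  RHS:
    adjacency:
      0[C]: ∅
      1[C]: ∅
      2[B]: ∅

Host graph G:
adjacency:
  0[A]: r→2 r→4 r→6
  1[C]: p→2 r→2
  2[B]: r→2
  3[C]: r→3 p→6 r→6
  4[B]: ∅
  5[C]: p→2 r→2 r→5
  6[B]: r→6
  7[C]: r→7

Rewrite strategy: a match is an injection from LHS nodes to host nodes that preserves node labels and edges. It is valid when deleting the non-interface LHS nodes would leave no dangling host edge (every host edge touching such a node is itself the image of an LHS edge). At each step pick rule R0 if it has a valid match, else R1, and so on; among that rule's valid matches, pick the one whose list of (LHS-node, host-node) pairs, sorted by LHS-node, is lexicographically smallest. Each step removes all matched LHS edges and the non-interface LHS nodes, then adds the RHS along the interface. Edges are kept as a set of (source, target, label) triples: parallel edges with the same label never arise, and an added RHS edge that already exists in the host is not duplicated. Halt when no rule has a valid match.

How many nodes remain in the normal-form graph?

[0] host  ⇒  8 nodes, 14 edges  {0-r->2 0-r->4 0-r->6 1-p->2 1-r->2 2-r->2 3-r->3 3-p->6 3-r->6 5-p->2 5-r->2 5-r->5 6-r->6 7-r->7}
[1] R1 @ {0↦4, 1↦1, 2↦7, 3↦0}  ⇒  6 nodes, 12 edges  {0-r->2 0-r->6 1-p->2 1-r->2 2-r->2 3-r->3 3-p->6 3-r->6 5-p->2 5-r->2 5-r->5 6-r->6}
[2] R2 @ {0↦1, 1↦3, 2↦6}  ⇒  6 nodes, 9 edges  {0-r->2 0-r->6 1-p->2 1-r->2 2-r->2 3-r->3 5-p->2 5-r->2 5-r->5}
[3] R1 @ {0↦6, 1↦1, 2↦3, 3↦0}  ⇒  4 nodes, 7 edges  {0-r->2 1-p->2 1-r->2 2-r->2 5-p->2 5-r->2 5-r->5}
[4] R2 @ {0↦1, 1↦5, 2↦2}  ⇒  4 nodes, 4 edges  {0-r->2 1-p->2 1-r->2 5-r->5}
final graph: no rule applies after step 4
NF nodes: {0:A, 1:C, 2:B, 5:C}

Answer: 4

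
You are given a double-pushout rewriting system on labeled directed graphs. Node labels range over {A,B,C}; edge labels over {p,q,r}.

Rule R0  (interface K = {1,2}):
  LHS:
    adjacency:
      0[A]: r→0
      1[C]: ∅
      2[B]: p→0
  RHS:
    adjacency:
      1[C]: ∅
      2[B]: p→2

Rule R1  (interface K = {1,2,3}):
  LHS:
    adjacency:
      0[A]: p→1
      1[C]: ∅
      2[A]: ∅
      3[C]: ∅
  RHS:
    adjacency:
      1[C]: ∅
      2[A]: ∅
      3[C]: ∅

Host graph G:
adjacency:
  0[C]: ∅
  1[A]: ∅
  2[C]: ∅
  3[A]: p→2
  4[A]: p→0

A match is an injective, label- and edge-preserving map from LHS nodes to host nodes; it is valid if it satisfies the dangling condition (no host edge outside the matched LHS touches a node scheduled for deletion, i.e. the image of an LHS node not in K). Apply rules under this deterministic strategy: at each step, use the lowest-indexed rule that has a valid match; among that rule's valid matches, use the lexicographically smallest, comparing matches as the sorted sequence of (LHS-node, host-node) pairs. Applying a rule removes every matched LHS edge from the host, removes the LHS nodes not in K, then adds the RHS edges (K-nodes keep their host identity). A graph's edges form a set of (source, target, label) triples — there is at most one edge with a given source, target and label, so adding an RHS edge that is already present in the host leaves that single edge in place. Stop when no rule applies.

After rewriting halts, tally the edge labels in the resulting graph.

Answer: (no edges)

Steps:
initial: |V|=5 |E|=2  E = 3-p->2 4-p->0
step 1: apply R1 at {0↦3, 1↦2, 2↦1, 3↦0}  → |V|=4 |E|=1  E = 4-p->0
step 2: apply R1 at {0↦4, 1↦0, 2↦1, 3↦2}  → |V|=3 |E|=0  E = ∅
normal form: no rule applies after step 2
NF edges: []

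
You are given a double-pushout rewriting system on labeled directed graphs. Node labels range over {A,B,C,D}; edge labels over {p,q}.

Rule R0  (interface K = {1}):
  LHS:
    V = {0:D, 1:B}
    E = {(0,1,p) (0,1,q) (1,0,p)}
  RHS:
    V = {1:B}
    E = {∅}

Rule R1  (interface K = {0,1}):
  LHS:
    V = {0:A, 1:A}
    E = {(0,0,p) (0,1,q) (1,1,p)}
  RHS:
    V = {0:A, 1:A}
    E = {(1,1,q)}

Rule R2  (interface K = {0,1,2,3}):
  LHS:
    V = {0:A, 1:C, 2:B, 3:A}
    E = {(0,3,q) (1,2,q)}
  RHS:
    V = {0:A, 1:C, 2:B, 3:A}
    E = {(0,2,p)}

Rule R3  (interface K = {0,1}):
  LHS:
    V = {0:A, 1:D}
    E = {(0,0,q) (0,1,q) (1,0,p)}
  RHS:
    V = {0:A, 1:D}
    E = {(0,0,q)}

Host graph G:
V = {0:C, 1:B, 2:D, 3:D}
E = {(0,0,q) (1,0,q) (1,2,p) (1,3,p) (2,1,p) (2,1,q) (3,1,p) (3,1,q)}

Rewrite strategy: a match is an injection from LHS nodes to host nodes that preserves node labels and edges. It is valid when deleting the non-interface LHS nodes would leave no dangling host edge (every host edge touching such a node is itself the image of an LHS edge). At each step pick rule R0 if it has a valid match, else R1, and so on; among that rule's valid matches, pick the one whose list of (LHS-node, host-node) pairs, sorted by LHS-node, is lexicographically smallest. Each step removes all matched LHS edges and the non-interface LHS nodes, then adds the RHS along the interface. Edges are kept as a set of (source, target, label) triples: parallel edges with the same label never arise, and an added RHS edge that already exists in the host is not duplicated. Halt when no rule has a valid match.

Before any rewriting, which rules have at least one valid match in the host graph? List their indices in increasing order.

R0: 2 valid matches — {0↦2, 1↦1}, {0↦3, 1↦1}
R1: no valid match — LHS pattern not found
R2: no valid match — LHS pattern not found
R3: no valid match — LHS pattern not found

Answer: [R0]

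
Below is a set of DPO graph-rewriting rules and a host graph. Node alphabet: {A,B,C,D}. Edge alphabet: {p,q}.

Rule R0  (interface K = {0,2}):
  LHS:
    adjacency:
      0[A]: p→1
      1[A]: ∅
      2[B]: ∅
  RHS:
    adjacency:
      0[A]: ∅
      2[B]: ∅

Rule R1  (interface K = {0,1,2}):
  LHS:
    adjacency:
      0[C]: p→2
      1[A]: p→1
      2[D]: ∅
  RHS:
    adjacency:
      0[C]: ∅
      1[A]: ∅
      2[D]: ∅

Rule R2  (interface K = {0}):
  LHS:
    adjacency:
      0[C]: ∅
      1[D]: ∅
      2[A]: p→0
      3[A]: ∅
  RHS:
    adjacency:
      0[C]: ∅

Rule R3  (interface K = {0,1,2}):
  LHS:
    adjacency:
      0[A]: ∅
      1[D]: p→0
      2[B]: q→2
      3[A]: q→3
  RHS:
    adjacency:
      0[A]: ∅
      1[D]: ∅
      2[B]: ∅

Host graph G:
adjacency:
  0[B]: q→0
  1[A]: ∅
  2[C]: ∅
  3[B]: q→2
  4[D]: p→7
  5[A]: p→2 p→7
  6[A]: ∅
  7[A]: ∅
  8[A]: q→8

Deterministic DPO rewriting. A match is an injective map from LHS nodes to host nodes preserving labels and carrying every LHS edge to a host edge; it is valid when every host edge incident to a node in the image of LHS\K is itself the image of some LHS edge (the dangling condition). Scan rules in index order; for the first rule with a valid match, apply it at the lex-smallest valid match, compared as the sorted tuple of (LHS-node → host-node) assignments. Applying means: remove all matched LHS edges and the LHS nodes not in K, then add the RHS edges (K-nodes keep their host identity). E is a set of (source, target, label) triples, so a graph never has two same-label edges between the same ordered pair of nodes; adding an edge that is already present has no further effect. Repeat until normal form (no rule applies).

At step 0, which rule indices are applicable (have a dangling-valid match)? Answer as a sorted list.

R0: no valid match — 2 raw matches, all fail dangling condition
R1: no valid match — LHS pattern not found
R2: no valid match — 4 raw matches, all fail dangling condition
R3: 1 valid match — {0↦7, 1↦4, 2↦0, 3↦8}

Answer: [R3]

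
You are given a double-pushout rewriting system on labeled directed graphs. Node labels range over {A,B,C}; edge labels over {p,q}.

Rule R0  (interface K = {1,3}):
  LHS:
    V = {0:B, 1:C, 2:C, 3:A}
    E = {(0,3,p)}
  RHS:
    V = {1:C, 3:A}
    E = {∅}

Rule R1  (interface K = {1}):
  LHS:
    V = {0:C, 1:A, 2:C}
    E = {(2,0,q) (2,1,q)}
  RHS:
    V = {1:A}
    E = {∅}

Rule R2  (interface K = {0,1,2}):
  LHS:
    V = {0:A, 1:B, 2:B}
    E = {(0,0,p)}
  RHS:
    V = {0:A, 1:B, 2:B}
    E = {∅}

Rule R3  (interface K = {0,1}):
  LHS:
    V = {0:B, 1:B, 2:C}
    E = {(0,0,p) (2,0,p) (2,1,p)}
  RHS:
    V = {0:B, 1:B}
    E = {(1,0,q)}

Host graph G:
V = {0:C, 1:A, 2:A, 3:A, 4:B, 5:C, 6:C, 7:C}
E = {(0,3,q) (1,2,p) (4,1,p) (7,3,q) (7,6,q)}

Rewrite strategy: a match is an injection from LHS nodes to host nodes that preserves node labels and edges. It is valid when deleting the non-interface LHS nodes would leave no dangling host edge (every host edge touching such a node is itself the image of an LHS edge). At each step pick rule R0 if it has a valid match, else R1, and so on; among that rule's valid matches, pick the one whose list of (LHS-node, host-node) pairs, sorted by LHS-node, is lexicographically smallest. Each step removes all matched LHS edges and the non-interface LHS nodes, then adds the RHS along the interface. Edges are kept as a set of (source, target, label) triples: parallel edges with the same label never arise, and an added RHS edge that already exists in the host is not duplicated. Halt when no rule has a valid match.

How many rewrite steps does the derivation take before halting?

start.  V:8 E:5  edges: 0-q->3 1-p->2 4-p->1 7-q->3 7-q->6
1. fire R0 via {0↦4, 1↦0, 2↦5, 3↦1}  →  V:6 E:4  edges: 0-q->3 1-p->2 7-q->3 7-q->6
2. fire R1 via {0↦6, 1↦3, 2↦7}  →  V:4 E:2  edges: 0-q->3 1-p->2
final graph: no rule applies after step 2

Answer: 2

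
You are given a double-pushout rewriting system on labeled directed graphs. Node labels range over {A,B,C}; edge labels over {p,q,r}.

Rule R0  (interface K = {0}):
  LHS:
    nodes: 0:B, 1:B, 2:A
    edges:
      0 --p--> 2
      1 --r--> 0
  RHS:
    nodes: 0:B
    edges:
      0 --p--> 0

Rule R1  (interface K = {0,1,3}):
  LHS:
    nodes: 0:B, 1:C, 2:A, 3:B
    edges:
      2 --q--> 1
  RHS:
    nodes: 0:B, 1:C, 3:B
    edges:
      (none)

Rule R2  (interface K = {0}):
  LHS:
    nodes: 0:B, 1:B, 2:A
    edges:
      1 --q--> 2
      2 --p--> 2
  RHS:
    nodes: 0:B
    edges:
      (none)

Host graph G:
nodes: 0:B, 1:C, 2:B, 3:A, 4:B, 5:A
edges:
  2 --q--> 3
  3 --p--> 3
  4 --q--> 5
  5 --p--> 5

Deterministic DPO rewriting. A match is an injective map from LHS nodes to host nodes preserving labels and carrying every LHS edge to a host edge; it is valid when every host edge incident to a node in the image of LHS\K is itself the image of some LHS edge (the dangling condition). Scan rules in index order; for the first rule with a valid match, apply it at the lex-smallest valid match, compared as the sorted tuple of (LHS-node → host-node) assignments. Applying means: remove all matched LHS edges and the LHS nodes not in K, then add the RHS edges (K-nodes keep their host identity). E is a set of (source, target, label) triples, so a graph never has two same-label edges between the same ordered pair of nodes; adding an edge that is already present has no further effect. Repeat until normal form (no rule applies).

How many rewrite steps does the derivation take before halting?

Answer: 2

Rewrite trace:
[0] host  ⇒  6 nodes, 4 edges  {2-q->3 3-p->3 4-q->5 5-p->5}
[1] R2 @ {0↦0, 1↦2, 2↦3}  ⇒  4 nodes, 2 edges  {4-q->5 5-p->5}
[2] R2 @ {0↦0, 1↦4, 2↦5}  ⇒  2 nodes, 0 edges  {∅}
final graph: no rule applies after step 2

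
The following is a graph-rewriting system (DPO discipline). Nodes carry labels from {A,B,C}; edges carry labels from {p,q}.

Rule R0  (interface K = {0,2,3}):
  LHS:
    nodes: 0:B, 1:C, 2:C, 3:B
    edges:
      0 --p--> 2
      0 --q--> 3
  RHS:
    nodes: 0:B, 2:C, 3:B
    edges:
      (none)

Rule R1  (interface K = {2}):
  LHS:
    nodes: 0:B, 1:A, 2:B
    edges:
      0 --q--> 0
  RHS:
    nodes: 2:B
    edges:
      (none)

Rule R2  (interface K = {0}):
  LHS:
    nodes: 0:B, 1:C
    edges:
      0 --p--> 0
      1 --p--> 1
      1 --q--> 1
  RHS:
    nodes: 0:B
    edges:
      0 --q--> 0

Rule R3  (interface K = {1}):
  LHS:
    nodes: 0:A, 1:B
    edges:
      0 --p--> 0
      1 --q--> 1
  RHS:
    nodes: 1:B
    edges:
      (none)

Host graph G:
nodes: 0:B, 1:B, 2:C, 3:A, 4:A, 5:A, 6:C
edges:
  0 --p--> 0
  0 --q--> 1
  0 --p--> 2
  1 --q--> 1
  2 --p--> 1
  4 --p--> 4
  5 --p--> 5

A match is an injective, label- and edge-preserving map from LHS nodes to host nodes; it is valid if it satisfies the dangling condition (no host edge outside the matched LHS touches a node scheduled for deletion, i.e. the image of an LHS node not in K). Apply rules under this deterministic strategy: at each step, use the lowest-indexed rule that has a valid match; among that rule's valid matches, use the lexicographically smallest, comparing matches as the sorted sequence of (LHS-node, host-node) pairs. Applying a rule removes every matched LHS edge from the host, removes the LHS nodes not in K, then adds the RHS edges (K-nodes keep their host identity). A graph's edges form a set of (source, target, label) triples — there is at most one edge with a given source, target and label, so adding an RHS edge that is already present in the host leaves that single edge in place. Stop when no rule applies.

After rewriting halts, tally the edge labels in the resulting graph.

[0] host  ⇒  7 nodes, 7 edges  {0-p->0 0-q->1 0-p->2 1-q->1 2-p->1 4-p->4 5-p->5}
[1] R0 @ {0↦0, 1↦6, 2↦2, 3↦1}  ⇒  6 nodes, 5 edges  {0-p->0 1-q->1 2-p->1 4-p->4 5-p->5}
[2] R3 @ {0↦4, 1↦1}  ⇒  5 nodes, 3 edges  {0-p->0 2-p->1 5-p->5}
final graph: no rule applies after step 2
NF edges: [(0, 0, 'p'), (2, 1, 'p'), (5, 5, 'p')]

Answer: p:3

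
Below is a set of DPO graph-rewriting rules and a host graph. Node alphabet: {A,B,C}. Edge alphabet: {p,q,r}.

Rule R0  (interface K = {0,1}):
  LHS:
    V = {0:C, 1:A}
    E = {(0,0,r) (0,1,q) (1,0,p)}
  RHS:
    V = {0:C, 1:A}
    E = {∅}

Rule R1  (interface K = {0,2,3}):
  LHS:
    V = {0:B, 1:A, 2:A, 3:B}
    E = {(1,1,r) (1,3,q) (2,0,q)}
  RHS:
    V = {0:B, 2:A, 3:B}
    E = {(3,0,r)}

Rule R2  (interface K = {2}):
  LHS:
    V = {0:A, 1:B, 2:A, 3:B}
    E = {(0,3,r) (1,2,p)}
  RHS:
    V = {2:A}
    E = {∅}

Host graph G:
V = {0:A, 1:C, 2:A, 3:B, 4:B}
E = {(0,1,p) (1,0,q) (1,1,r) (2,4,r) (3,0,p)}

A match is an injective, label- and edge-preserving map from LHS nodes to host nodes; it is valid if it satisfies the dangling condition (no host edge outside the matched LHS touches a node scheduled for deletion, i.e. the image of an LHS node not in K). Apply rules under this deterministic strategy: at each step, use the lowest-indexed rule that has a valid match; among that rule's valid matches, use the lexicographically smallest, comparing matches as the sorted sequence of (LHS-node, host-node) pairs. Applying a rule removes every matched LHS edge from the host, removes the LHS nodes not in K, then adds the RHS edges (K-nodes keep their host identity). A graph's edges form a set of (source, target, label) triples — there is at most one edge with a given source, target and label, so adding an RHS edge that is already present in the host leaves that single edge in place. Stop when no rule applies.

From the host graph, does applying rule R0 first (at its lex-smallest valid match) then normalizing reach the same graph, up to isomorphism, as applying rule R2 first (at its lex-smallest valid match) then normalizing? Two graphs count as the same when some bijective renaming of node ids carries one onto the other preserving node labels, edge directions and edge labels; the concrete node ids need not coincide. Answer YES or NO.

branch R0-first: apply at {0↦1, 1↦0} → |E|=2, then 1 more step(s) → NF |V|=2 |E|=0 V={0:A, 1:C} E=∅
branch R2-first: apply at {0↦2, 1↦3, 2↦0, 3↦4} → |E|=3, then 1 more step(s) → NF |V|=2 |E|=0 V={0:A, 1:C} E=∅
graphs isomorphic (equal up to label-preserving node renaming)

Answer: YES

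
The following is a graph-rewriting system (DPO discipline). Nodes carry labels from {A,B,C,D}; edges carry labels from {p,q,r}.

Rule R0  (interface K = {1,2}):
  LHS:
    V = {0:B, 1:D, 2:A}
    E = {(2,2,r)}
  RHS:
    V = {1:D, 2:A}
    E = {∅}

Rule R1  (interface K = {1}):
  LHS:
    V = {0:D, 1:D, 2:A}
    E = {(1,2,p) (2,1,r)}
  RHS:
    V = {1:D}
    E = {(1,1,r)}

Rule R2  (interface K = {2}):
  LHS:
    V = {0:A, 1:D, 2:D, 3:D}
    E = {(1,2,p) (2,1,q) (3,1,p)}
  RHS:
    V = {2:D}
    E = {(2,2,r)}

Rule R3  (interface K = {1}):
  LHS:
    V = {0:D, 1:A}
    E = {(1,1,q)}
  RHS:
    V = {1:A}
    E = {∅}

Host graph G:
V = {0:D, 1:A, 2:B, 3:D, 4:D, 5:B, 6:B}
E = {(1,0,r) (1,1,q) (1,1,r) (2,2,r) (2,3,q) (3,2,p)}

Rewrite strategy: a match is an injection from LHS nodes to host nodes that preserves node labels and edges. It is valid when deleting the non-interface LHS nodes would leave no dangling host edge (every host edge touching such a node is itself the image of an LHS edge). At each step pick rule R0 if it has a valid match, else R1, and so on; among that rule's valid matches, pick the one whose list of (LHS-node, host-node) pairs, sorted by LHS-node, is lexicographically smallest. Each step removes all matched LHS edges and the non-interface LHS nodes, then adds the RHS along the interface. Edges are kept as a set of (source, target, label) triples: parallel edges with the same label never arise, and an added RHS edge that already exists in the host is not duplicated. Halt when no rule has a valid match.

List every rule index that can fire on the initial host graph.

R0: 6 valid matches — {0↦5, 1↦0, 2↦1}, {0↦5, 1↦3, 2↦1}, {0↦5, 1↦4, 2↦1} (+3 more)
R1: no valid match — LHS pattern not found
R2: no valid match — LHS pattern not found
R3: 1 valid match — {0↦4, 1↦1}

Answer: [R0,R3]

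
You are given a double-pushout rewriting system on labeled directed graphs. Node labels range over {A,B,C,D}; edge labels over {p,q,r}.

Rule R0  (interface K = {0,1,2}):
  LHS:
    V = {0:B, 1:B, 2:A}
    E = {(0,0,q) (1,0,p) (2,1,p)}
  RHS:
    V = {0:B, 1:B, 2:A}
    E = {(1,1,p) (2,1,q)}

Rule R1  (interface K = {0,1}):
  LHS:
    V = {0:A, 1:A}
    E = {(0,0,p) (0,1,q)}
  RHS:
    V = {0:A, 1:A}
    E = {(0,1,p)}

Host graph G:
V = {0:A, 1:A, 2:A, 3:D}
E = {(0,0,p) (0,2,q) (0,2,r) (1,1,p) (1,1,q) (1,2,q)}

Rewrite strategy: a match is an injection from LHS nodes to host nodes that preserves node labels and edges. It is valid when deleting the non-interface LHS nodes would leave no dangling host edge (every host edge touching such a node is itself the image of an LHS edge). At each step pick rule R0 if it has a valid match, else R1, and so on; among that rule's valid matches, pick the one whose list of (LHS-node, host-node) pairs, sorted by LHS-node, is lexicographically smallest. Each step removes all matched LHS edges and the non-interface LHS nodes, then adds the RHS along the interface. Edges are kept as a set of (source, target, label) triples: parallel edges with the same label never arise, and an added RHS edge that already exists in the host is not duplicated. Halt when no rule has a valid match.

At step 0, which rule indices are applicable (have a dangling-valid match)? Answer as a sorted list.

Answer: [R1]

Rewrite trace:
R0: no valid match — LHS pattern not found
R1: 2 valid matches — {0↦0, 1↦2}, {0↦1, 1↦2}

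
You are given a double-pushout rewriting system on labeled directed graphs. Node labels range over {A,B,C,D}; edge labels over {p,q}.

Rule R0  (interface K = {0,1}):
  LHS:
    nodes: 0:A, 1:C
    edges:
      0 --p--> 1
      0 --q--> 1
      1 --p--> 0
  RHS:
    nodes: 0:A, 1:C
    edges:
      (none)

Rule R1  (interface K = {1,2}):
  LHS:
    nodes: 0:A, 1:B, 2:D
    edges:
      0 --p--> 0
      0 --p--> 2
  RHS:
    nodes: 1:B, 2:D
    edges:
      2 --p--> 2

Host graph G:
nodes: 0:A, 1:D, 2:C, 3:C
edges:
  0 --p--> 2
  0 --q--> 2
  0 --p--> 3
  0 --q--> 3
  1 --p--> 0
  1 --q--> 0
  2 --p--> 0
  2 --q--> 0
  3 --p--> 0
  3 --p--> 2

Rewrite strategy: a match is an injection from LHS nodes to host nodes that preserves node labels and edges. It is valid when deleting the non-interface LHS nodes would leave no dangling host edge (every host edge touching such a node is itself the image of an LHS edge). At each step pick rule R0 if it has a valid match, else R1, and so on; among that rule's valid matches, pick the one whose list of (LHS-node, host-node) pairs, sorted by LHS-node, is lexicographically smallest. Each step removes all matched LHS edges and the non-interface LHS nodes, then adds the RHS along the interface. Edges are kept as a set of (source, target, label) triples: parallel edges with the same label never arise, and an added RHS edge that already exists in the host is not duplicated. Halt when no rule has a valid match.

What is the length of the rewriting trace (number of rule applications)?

[0] host  ⇒  4 nodes, 10 edges  {0-p->2 0-q->2 0-p->3 0-q->3 1-p->0 1-q->0 2-p->0 2-q->0 3-p->0 3-p->2}
[1] R0 @ {0↦0, 1↦2}  ⇒  4 nodes, 7 edges  {0-p->3 0-q->3 1-p->0 1-q->0 2-q->0 3-p->0 3-p->2}
[2] R0 @ {0↦0, 1↦3}  ⇒  4 nodes, 4 edges  {1-p->0 1-q->0 2-q->0 3-p->2}
normal form: no rule applies after step 2

Answer: 2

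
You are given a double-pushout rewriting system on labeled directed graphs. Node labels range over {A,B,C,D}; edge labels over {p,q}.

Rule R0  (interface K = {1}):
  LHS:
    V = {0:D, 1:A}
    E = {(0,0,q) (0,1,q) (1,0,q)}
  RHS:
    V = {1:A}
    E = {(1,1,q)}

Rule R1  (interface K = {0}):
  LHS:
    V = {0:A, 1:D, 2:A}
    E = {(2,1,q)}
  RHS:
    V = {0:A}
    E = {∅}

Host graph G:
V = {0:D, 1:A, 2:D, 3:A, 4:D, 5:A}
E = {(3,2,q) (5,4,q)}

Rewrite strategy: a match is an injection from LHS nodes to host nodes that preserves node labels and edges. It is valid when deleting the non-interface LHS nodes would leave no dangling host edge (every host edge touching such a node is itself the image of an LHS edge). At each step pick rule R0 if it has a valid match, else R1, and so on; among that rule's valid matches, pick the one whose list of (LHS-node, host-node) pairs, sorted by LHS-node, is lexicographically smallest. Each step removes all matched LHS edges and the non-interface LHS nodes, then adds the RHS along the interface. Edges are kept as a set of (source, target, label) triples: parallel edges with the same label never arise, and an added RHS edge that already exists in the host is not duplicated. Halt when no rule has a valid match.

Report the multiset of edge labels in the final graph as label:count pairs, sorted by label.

[0] host  ⇒  6 nodes, 2 edges  {3-q->2 5-q->4}
[1] R1 @ {0↦1, 1↦2, 2↦3}  ⇒  4 nodes, 1 edges  {5-q->4}
[2] R1 @ {0↦1, 1↦4, 2↦5}  ⇒  2 nodes, 0 edges  {∅}
final graph: no rule applies after step 2
NF edges: []

Answer: (no edges)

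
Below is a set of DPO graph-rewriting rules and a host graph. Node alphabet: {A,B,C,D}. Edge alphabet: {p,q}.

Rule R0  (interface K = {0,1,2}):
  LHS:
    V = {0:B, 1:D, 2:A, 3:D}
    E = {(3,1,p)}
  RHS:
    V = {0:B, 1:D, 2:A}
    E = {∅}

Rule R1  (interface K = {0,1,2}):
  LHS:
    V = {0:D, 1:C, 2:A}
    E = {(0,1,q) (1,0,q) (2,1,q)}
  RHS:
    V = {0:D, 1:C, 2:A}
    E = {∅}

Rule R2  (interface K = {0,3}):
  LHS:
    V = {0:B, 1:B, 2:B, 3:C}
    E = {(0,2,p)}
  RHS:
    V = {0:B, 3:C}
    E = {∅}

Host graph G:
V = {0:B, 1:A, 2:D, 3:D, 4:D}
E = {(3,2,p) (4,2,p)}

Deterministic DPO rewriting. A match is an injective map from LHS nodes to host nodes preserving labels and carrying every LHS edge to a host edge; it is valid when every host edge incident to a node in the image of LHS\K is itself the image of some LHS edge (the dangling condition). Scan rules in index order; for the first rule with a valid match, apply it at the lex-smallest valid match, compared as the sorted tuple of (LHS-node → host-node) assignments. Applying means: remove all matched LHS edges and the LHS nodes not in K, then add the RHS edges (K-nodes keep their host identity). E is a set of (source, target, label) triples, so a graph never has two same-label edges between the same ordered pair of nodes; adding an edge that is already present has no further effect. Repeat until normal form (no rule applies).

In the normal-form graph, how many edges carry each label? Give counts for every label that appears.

[0] host  ⇒  5 nodes, 2 edges  {3-p->2 4-p->2}
[1] R0 @ {0↦0, 1↦2, 2↦1, 3↦3}  ⇒  4 nodes, 1 edges  {4-p->2}
[2] R0 @ {0↦0, 1↦2, 2↦1, 3↦4}  ⇒  3 nodes, 0 edges  {∅}
normal form: no rule applies after step 2
NF edges: []

Answer: (no edges)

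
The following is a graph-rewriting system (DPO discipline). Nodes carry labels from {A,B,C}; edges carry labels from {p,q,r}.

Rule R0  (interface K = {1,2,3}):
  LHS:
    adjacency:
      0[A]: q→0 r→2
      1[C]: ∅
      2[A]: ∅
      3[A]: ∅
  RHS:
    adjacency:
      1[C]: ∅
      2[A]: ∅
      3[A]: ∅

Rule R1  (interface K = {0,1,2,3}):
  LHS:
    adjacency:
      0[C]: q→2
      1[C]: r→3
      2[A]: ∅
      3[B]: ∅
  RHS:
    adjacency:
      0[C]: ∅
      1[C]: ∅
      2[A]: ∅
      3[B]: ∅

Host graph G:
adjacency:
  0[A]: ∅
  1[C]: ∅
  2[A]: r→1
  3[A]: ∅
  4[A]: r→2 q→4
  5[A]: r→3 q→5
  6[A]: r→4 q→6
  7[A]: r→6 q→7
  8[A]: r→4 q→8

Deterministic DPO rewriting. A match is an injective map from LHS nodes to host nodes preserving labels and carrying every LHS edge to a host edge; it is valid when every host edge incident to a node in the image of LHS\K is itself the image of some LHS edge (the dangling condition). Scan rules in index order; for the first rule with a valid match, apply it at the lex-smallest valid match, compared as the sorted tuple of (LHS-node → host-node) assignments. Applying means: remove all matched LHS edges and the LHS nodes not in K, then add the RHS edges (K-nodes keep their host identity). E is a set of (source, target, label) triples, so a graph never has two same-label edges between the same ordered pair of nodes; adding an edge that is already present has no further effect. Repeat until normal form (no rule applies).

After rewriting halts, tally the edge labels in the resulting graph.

Answer: r:1

Rewrite trace:
[0] host  ⇒  9 nodes, 11 edges  {2-r->1 4-r->2 4-q->4 5-r->3 5-q->5 6-r->4 6-q->6 7-r->6 7-q->7 8-r->4 8-q->8}
[1] R0 @ {0↦5, 1↦1, 2↦3, 3↦0}  ⇒  8 nodes, 9 edges  {2-r->1 4-r->2 4-q->4 6-r->4 6-q->6 7-r->6 7-q->7 8-r->4 8-q->8}
[2] R0 @ {0↦7, 1↦1, 2↦6, 3↦0}  ⇒  7 nodes, 7 edges  {2-r->1 4-r->2 4-q->4 6-r->4 6-q->6 8-r->4 8-q->8}
[3] R0 @ {0↦6, 1↦1, 2↦4, 3↦0}  ⇒  6 nodes, 5 edges  {2-r->1 4-r->2 4-q->4 8-r->4 8-q->8}
[4] R0 @ {0↦8, 1↦1, 2↦4, 3↦0}  ⇒  5 nodes, 3 edges  {2-r->1 4-r->2 4-q->4}
[5] R0 @ {0↦4, 1↦1, 2↦2, 3↦0}  ⇒  4 nodes, 1 edges  {2-r->1}
normal form: no rule applies after step 5
NF edges: [(2, 1, 'r')]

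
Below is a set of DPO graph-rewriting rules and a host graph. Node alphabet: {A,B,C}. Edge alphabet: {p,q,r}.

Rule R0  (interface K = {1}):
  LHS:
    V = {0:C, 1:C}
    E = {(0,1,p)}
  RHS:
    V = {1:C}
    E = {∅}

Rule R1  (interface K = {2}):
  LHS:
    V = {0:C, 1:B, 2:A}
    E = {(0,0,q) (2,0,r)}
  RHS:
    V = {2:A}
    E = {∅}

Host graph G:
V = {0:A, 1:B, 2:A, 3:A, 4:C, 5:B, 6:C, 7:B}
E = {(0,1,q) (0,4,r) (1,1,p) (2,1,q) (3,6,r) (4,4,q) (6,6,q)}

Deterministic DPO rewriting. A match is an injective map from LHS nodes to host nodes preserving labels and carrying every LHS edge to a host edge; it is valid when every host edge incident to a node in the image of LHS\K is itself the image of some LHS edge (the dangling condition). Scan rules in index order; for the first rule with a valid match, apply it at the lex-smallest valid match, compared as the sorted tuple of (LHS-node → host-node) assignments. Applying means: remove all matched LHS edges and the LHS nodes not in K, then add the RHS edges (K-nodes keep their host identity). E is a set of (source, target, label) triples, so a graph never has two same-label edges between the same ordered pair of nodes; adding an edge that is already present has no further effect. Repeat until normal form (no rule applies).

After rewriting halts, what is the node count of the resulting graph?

Answer: 4

Derivation:
[0] host  ⇒  8 nodes, 7 edges  {0-q->1 0-r->4 1-p->1 2-q->1 3-r->6 4-q->4 6-q->6}
[1] R1 @ {0↦4, 1↦5, 2↦0}  ⇒  6 nodes, 5 edges  {0-q->1 1-p->1 2-q->1 3-r->6 6-q->6}
[2] R1 @ {0↦6, 1↦7, 2↦3}  ⇒  4 nodes, 3 edges  {0-q->1 1-p->1 2-q->1}
halt: no rule applies after step 2
NF nodes: {0:A, 1:B, 2:A, 3:A}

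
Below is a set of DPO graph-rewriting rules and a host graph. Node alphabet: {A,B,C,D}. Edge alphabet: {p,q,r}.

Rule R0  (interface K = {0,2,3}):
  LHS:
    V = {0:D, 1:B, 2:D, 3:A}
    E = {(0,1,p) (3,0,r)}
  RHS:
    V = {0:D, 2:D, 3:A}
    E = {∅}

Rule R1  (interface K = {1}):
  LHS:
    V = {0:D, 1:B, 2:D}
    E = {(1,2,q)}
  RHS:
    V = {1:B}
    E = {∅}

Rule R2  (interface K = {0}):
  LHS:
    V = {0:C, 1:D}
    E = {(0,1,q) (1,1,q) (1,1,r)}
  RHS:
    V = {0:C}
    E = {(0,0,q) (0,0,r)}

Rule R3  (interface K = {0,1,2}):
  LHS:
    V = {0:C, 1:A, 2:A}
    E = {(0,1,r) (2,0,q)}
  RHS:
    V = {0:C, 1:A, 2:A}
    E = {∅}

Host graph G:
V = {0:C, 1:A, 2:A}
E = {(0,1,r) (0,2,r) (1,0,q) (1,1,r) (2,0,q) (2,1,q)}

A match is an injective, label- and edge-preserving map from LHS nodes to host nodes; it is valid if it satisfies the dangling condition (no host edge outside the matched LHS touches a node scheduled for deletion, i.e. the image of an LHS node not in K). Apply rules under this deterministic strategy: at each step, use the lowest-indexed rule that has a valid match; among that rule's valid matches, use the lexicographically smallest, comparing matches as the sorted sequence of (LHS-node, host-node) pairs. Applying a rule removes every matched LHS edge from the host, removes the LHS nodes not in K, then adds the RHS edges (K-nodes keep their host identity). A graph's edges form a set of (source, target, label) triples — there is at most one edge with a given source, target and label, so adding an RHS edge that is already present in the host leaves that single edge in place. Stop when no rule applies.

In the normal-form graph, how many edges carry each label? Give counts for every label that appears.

[0] host  ⇒  3 nodes, 6 edges  {0-r->1 0-r->2 1-q->0 1-r->1 2-q->0 2-q->1}
[1] R3 @ {0↦0, 1↦1, 2↦2}  ⇒  3 nodes, 4 edges  {0-r->2 1-q->0 1-r->1 2-q->1}
[2] R3 @ {0↦0, 1↦2, 2↦1}  ⇒  3 nodes, 2 edges  {1-r->1 2-q->1}
normal form: no rule applies after step 2
NF edges: [(1, 1, 'r'), (2, 1, 'q')]

Answer: q:1 r:1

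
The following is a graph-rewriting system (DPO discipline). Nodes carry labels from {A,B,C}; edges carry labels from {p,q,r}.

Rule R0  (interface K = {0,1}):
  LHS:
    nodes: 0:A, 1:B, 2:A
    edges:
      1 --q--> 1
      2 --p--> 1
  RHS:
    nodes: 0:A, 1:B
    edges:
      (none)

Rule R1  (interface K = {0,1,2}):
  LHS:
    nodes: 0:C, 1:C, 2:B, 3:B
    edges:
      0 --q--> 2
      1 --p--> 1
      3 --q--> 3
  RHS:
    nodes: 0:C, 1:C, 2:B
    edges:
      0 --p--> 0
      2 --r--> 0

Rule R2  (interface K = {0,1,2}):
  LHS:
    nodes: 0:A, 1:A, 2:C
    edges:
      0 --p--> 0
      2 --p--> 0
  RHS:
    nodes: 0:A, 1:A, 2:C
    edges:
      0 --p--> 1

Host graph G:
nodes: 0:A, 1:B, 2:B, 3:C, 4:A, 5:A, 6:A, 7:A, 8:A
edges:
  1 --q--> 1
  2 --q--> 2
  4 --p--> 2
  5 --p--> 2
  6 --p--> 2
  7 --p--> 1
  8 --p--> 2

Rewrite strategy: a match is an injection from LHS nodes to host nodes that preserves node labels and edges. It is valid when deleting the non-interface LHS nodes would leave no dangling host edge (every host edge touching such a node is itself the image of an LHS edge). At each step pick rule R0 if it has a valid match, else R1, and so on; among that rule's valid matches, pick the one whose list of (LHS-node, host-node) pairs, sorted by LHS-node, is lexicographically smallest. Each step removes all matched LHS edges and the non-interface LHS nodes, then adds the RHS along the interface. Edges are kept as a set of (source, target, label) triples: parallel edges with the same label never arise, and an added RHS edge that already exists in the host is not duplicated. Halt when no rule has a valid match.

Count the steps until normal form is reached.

initial: |V|=9 |E|=7  E = 1-q->1 2-q->2 4-p->2 5-p->2 6-p->2 7-p->1 8-p->2
step 1: apply R0 at {0↦0, 1↦1, 2↦7}  → |V|=8 |E|=5  E = 2-q->2 4-p->2 5-p->2 6-p->2 8-p->2
step 2: apply R0 at {0↦0, 1↦2, 2↦4}  → |V|=7 |E|=3  E = 5-p->2 6-p->2 8-p->2
halt: no rule applies after step 2

Answer: 2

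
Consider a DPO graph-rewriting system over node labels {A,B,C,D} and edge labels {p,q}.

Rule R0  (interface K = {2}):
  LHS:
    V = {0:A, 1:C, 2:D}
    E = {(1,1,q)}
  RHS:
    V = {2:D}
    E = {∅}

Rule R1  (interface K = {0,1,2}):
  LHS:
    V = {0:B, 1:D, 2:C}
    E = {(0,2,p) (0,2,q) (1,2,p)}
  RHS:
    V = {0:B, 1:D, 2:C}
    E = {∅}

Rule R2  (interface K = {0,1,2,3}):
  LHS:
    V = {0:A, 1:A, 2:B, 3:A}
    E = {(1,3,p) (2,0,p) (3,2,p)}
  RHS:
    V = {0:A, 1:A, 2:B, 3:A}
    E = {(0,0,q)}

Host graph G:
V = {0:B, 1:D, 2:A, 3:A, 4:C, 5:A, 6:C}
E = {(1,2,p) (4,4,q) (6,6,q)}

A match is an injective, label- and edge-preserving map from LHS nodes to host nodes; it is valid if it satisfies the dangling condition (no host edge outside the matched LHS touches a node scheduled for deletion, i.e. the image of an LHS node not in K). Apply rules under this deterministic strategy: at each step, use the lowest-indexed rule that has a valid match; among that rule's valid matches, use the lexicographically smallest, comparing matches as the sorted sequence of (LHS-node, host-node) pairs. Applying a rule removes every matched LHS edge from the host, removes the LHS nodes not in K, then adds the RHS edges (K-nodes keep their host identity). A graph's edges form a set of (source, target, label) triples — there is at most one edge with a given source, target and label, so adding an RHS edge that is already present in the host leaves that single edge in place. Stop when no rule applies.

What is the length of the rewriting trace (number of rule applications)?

Answer: 2

Derivation:
start.  V:7 E:3  edges: 1-p->2 4-q->4 6-q->6
1. fire R0 via {0↦3, 1↦4, 2↦1}  →  V:5 E:2  edges: 1-p->2 6-q->6
2. fire R0 via {0↦5, 1↦6, 2↦1}  →  V:3 E:1  edges: 1-p->2
halt: no rule applies after step 2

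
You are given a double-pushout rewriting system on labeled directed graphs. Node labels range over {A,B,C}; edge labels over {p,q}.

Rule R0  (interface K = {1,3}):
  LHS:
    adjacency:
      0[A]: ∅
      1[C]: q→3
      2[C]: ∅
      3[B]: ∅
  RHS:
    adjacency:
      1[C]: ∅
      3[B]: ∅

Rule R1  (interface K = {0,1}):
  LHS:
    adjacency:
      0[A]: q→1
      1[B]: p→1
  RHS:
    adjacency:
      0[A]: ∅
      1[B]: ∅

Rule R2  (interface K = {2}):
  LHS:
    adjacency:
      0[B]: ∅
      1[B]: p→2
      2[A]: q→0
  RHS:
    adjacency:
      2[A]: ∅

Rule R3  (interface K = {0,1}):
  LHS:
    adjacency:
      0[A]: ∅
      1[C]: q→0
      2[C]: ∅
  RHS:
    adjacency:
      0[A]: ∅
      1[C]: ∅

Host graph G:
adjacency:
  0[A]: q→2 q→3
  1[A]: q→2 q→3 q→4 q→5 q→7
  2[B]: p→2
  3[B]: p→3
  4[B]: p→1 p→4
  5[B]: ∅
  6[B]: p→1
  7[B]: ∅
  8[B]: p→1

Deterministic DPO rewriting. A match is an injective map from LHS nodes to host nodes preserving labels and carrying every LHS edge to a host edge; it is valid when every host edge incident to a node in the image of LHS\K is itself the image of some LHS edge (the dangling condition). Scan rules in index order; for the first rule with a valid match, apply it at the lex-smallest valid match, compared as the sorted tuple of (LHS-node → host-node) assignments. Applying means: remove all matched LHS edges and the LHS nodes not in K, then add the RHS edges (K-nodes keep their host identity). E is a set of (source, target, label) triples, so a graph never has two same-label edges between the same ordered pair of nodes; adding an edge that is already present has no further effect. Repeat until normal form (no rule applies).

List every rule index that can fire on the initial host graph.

Answer: [R1,R2]

Steps:
R0: no valid match — LHS pattern not found
R1: 5 valid matches — {0↦0, 1↦2}, {0↦0, 1↦3}, {0↦1, 1↦2} (+2 more)
R2: 4 valid matches — {0↦5, 1↦6, 2↦1}, {0↦5, 1↦8, 2↦1}, {0↦7, 1↦6, 2↦1} (+1 more)
R3: no valid match — LHS pattern not found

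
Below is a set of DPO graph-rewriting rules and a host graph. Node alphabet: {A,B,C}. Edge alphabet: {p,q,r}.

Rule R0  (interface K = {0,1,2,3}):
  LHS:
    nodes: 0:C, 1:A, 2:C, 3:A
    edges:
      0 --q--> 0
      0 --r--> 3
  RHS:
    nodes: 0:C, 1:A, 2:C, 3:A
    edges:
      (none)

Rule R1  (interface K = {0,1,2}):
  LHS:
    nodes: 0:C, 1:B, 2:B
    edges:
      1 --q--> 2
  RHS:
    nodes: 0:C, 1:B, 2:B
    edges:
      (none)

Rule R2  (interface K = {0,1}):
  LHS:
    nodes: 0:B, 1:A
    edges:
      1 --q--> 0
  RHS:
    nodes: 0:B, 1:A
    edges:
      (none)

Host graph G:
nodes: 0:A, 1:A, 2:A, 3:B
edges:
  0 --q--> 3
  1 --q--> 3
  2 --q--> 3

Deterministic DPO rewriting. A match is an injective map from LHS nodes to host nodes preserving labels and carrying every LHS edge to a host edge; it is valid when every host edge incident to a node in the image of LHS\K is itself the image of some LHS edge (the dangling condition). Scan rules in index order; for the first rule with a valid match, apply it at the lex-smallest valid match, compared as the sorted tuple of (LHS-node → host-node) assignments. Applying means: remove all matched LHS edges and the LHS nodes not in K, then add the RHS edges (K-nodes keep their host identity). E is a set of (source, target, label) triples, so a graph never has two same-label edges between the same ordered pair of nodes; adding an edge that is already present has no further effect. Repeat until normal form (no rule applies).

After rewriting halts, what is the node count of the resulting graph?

initial: |V|=4 |E|=3  E = 0-q->3 1-q->3 2-q->3
step 1: apply R2 at {0↦3, 1↦0}  → |V|=4 |E|=2  E = 1-q->3 2-q->3
step 2: apply R2 at {0↦3, 1↦1}  → |V|=4 |E|=1  E = 2-q->3
step 3: apply R2 at {0↦3, 1↦2}  → |V|=4 |E|=0  E = ∅
final graph: no rule applies after step 3
NF nodes: {0:A, 1:A, 2:A, 3:B}

Answer: 4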